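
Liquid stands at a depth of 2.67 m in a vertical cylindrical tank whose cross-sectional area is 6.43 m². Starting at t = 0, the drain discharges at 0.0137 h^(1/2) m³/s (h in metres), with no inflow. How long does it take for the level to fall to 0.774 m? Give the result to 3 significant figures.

With no inflow, A dh/dt = −0.0137 √h.
∫ h^(−1/2) dh = −(0.0137/A) ∫ dt, giving 2√h = 2√h₀ − (0.0137/A) t.
t = 2A(√h₀ − √h)/0.0137 = 2·6.43·(√2.67 − √0.774)/0.0137
  = 12.860 × (1.6340 − 0.87977) / 0.0137 = 708.00 s.

708 s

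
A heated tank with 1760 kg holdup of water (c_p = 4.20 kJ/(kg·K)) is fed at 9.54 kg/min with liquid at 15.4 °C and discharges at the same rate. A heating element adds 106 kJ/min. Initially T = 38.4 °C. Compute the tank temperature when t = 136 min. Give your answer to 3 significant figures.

27.8 °C

Heat balance on the well-mixed liquid: M c_p dT/dt = ṁ c_p (T_in − T) + 106.
τ = M/ṁ = 184.49 min; T_ss = T_in + Q̇/(ṁ c_p) = 15.4 + 106/(9.54·4.20) = 18.046 °C.
T approaches T_ss exponentially: T(t) = T_ss + (T₀ − T_ss) e^(−t/τ).
T(136) = 18.046 + (20.354)·e^(−136/184.49) = 18.046 + (20.354)·0.47846 = 27.784 °C.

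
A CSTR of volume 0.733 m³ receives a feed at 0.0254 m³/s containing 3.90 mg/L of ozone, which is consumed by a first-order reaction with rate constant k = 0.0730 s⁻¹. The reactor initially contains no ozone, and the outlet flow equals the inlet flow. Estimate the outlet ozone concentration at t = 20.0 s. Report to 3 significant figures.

Species balance: V dC/dt = Q C_in − Q C − k V C.
This is linear with rate a = Q/V + k = 0.10765 s⁻¹.
C_ss = Q C_in/(Q + kV) = 1.2554 mg/L; C(t) = C_ss + (C₀ − C_ss) e^(−a t).
C(20.0) = 1.2554 + (-1.2554)·e^(−0.10765·20.0) = 1.2554 + (-1.2554)·0.11613 = 1.1096 mg/L.

1.11 mg/L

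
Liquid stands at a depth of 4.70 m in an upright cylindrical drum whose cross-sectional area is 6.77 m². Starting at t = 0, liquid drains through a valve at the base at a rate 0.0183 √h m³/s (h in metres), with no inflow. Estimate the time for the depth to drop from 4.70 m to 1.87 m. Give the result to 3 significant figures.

592 s

A dh/dt = −Q_out = −0.0183 √h.
This is separable: 2 d(√h)/dt = −0.0183/A, so √h = √h₀ − (0.0183/(2A)) t.
t = 2A(√h₀ − √h)/0.0183 = 2·6.77·(√4.70 − √1.87)/0.0183
  = 13.540 × (2.1679 − 1.3675) / 0.0183 = 592.26 s.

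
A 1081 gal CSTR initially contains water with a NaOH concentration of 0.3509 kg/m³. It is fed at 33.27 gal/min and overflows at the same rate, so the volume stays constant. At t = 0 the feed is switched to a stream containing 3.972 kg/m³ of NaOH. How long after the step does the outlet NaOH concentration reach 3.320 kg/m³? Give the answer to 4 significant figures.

Unsteady species balance (constant V, well mixed): V dC/dt = Q(C_in − C), so τ = V/Q = 32.4917 min.
C(t) = C_in + (C₀ − C_in) e^(−t/τ). Set C = 3.320 and solve for t:
e^(−t/τ) = (C − C_in)/(C₀ − C_in) = (3.320 − 3.972)/(0.3509 − 3.972) = 0.180056
t = −τ ln(…) = 32.4917 × 1.71449 = 55.7067 min.

55.71 min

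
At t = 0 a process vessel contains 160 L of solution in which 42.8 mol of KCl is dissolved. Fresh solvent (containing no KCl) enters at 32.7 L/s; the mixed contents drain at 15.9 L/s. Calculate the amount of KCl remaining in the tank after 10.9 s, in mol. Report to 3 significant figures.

20.8 mol

Total volume: dV/dt = Q_in − Q_out = 16.800 L/s, so V(t) = 160 + 16.800 t and V(10.9) = 343.12 L.
No KCl enters, so dm/dt = −Q_out · (m/V).
dm/m = −Q_out dt/(V₀ + 16.800 t); integrating gives ln(m/m₀) = −(Q_out/(Q_in−Q_out)) ln(V/V₀).
m = m₀ (V₀/V)^(Q_out/(Q_in−Q_out)) = 42.8 × (160/343.12)^(0.94643) = 20.791 mol.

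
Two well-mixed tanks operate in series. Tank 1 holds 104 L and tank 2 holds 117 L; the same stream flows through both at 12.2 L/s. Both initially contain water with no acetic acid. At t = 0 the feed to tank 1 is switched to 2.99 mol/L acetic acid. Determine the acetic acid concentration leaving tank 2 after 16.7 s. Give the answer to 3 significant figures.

Time constants: τᵢ = Vᵢ/Q for each well-mixed tank.
τ₁ = 104/12.2 = 8.5246 s; τ₂ = 117/12.2 = 9.5902 s.
Tank 1: C₁ = C_in(1 − e^(−t/τ₁)). Tank 2 (τ₁ ≠ τ₂): C₂ = C_in[1 − (τ₁ e^(−t/τ₁) − τ₂ e^(−t/τ₂))/(τ₁ − τ₂)].
At t = 16.7: e^(−t/τ₁) = 0.14099, e^(−t/τ₂) = 0.17528.
C₂ = 2.99·[1 − (8.5246·0.14099 − 9.5902·0.17528)/(-1.0656)] = 2.99·0.55043 = 1.6458 mol/L.

1.65 mol/L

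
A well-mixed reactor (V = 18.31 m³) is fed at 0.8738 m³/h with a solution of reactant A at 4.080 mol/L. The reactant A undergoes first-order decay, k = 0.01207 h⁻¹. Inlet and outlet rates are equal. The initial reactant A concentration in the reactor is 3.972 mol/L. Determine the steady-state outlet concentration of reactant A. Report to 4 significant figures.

3.256 mol/L

V dC/dt = Q(C_in − C) − k V C.
Steady state (dC/dt = 0): C_ss = Q C_in/(Q + kV) = C_in/(1 + kV/Q).
C_ss = 0.8738·4.080/(0.8738 + 0.01207·18.31) = 3.56510/1.09480 = 3.25639 mol/L.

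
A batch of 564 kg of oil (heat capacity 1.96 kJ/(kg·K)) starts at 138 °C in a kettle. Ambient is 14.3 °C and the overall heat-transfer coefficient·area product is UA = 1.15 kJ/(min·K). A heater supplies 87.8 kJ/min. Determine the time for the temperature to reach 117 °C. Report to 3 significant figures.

563 min

M c_p dT/dt = −UA(T − T_amb) + Q̇.
τ = M c_p/UA = 961.25 min; T_ss = T_amb + Q̇/UA = 14.3 + 87.8/1.15 = 90.648 °C.
T(t) = T_ss + (T₀ − T_ss)e^(−t/τ); set T = 117:
t = −τ ln[(T − T_ss)/(T₀ − T_ss)] = −961.25 · ln(0.55651) = 563.35 min.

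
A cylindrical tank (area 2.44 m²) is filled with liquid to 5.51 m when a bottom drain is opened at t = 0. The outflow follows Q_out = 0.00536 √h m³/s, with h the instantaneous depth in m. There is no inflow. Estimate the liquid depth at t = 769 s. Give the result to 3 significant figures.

2.26 m

With no inflow, A dh/dt = −0.00536 √h.
Separate and integrate: 2(√h − √h₀) = −(0.00536/A) t.
√h = √5.51 − 0.00536·769/(2·2.44) = 2.3473 − 0.84464 = 1.5027.
h = 1.5027² = 2.2581 m.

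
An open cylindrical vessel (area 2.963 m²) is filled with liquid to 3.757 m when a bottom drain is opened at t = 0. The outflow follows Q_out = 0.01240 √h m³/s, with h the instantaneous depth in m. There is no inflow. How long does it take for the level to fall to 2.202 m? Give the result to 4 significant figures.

217.2 s

Unsteady balance on liquid volume: A dh/dt = −0.01240 √h.
Separate and integrate: 2(√h − √h₀) = −(0.01240/A) t.
t = 2A(√h₀ − √h)/0.01240 = 2·2.963·(√3.757 − √2.202)/0.01240
  = 5.92600 × (1.93830 − 1.48391) / 0.01240 = 217.152 s.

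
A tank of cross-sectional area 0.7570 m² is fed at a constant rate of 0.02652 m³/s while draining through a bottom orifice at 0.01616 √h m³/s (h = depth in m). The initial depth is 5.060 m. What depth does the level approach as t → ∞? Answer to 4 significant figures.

2.693 m

Level balance: A dh/dt = 0.02652 − 0.01616 √h. Setting dh/dt = 0:
Q_in = 0.01616 √h_ss ⇒ √h_ss = 0.02652/0.01616 = 1.64109.
h_ss = 1.64109² = 2.69317 m. (Since h₀ = 5.060 m > h_ss, the level will fall toward this value.)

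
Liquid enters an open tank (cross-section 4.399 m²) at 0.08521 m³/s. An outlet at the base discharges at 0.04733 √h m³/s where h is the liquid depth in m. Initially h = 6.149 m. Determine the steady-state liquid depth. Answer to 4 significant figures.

Mass balance (ρ constant): A dh/dt = Q_in − 0.04733 √h. At steady state dh/dt = 0:
Q_in = 0.04733 √h_ss ⇒ √h_ss = 0.08521/0.04733 = 1.80034.
h_ss = 1.80034² = 3.24122 m. (Since h₀ = 6.149 m > h_ss, the level will fall toward this value.)

3.241 m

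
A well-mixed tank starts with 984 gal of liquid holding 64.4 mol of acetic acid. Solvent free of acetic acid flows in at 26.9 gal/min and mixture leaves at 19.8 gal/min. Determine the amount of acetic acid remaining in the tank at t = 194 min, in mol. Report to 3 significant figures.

5.61 mol

Let m(t) be the amount of acetic acid. Volume: V(t) = V₀ + (Q_in − Q_out) t = 984 + 7.1000 t; V(194) = 2361.4 gal.
Solute balance: dm/dt = 0 − Q_out C = −Q_out m/V(t).
dm/m = −Q_out dt/(V₀ + 7.1000 t); integrating gives ln(m/m₀) = −(Q_out/(Q_in−Q_out)) ln(V/V₀).
m = m₀ (V₀/V)^(Q_out/(Q_in−Q_out)) = 64.4 × (984/2361.4)^(2.7887) = 5.6064 mol.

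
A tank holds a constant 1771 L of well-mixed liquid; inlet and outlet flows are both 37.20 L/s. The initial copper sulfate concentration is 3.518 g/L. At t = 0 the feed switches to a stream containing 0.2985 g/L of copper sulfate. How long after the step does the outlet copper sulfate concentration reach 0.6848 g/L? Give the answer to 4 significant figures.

Accumulation = in − out for the solute gives V dC/dt = Q(C_in − C), so τ = V/Q = 47.6075 s.
C(t) = C_in + (C₀ − C_in) e^(−t/τ). Set C = 0.6848 and solve for t:
e^(−t/τ) = (C − C_in)/(C₀ − C_in) = (0.6848 − 0.2985)/(3.518 − 0.2985) = 0.119988
t = −τ ln(…) = 47.6075 × 2.12037 = 100.945 s.

100.9 s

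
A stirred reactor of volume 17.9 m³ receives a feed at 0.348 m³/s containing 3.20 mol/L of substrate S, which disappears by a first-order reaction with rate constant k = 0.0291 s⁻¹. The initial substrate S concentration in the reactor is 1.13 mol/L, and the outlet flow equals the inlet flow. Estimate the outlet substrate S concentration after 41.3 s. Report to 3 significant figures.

1.26 mol/L

V dC/dt = Q(C_in − C) − k V C.
This is linear with rate a = Q/V + k = 0.048541 s⁻¹.
C_ss = Q C_in/(Q + kV) = 1.2816 mol/L; C(t) = C_ss + (C₀ − C_ss) e^(−a t).
C(41.3) = 1.2816 + (-0.15164)·e^(−0.048541·41.3) = 1.2816 + (-0.15164)·0.13469 = 1.2612 mol/L.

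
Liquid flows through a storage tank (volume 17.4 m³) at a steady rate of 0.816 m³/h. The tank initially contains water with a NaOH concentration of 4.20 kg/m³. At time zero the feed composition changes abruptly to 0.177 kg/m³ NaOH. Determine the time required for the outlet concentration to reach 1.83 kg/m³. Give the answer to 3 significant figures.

Transient balance on the dissolved component: V dC/dt = Q(C_in − C), so τ = V/Q = 21.324 h.
C(t) = C_in + (C₀ − C_in) e^(−t/τ). Set C = 1.83 and solve for t:
e^(−t/τ) = (C − C_in)/(C₀ − C_in) = (1.83 − 0.177)/(4.20 − 0.177) = 0.41089
t = −τ ln(…) = 21.324 × 0.88944 = 18.966 h.

19.0 h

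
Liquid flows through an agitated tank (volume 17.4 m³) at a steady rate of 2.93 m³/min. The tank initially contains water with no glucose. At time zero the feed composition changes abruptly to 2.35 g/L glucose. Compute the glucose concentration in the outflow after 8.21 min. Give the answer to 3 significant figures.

1.76 g/L

Transient balance on the dissolved component: V dC/dt = Q(C_in − C).
Time constant τ = V/Q = 17.4/2.93 = 5.9386 min.
C approaches C_in exponentially: C(t) = C_in + (C₀ − C_in) e^(−t/τ).
C(8.21) = 2.35 + (0 − 2.35)·e^(−8.21/5.9386) = 2.35 + (-2.3500)·0.25095 = 1.7603 g/L.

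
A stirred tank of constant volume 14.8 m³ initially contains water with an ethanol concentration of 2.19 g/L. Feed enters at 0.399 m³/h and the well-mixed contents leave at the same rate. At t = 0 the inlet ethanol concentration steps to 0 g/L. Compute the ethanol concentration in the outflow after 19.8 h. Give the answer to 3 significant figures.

Unsteady species balance (constant V, well mixed): V dC/dt = Q(C_in − C).
So dC/dt = (C_in − C)/τ with τ = V/Q = 14.8/0.399 = 37.093 h.
This is linear first-order; C(t) = C_in + (C₀ − C_in) e^(−t/τ).
C(19.8) = 0 + (2.19 − 0)·e^(−19.8/37.093) = 0 + (2.1900)·0.58637 = 1.2842 g/L.

1.28 g/L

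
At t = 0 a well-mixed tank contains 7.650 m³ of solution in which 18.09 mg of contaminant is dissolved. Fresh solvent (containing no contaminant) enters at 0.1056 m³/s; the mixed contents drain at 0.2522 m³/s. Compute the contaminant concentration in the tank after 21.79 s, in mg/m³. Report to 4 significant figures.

1.602 mg/m³

Let m(t) be the amount of contaminant. Volume: V(t) = V₀ + (Q_in − Q_out) t = 7.650 − 0.146600 t; V(21.79) = 4.45559 m³.
No contaminant enters, so dm/dt = −Q_out · (m/V).
dm/m = −Q_out dt/(V₀ − 0.146600 t); integrating gives ln(m/m₀) = −(Q_out/(Q_in−Q_out)) ln(V/V₀).
m = m₀ (V₀/V)^(Q_out/(Q_in−Q_out)) = 18.09 × (7.650/4.45559)^(-1.72033) = 7.13806 mg.
C = m/V = 7.13806/4.45559 = 1.60205 mg/m³.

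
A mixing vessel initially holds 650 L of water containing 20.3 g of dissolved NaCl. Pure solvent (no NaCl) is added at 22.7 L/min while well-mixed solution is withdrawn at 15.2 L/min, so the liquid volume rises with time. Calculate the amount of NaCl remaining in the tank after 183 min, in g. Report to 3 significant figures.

Total volume: dV/dt = Q_in − Q_out = 7.5000 L/min, so V(t) = 650 + 7.5000 t and V(183) = 2022.5 L.
Species balance (pure solvent in): dm/dt = −Q_out · m/V(t).
Separate: dm/m = −Q_out dt/V(t) ⇒ ln(m/m₀) = −(Q_out/(Q_in−Q_out)) ln(V/V₀).
m = m₀ (V₀/V)^(Q_out/(Q_in−Q_out)) = 20.3 × (650/2022.5)^(2.0267) = 2.0342 g.

2.03 g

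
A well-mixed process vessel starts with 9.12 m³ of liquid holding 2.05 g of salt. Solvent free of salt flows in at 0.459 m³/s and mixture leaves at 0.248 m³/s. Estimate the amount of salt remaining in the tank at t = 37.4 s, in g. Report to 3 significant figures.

Let m(t) be the amount of salt. Volume: V(t) = V₀ + (Q_in − Q_out) t = 9.12 + 0.21100 t; V(37.4) = 17.011 m³.
No salt enters, so dm/dt = −Q_out · (m/V).
Separate: dm/m = −Q_out dt/V(t) ⇒ ln(m/m₀) = −(Q_out/(Q_in−Q_out)) ln(V/V₀).
m = m₀ (V₀/V)^(Q_out/(Q_in−Q_out)) = 2.05 × (9.12/17.011)^(1.1754) = 0.98522 g.

0.985 g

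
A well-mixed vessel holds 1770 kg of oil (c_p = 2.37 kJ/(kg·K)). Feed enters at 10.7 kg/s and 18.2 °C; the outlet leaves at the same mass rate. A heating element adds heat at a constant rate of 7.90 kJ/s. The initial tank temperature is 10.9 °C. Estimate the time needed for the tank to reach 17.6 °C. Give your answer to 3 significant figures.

351 s

M c_p dT/dt = ṁ c_p (T_in − T) + Q̇.
τ = M/ṁ = 165.42 s; T_ss = T_in + Q̇/(ṁ c_p) = 18.512 °C.
T(t) = T_ss + (T₀ − T_ss) e^(−t/τ). Set T = 17.6:
e^(−t/τ) = (17.6 − 18.512)/(10.9 − 18.512) = 0.11976
t = −165.42 · ln(0.11976) = 351.07 s.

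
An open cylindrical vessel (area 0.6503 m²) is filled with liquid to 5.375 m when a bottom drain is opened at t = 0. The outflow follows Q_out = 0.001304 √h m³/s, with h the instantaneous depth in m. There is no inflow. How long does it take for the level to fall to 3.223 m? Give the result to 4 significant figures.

With no inflow, A dh/dt = −0.001304 √h.
∫ h^(−1/2) dh = −(0.001304/A) ∫ dt, giving 2√h = 2√h₀ − (0.001304/A) t.
t = 2A(√h₀ − √h)/0.001304 = 2·0.6503·(√5.375 − √3.223)/0.001304
  = 1.30060 × (2.31840 − 1.79527) / 0.001304 = 521.769 s.

521.8 s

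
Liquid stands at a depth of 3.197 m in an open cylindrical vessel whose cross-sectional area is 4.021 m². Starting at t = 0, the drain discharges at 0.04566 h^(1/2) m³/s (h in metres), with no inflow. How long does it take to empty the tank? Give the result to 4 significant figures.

With no inflow, A dh/dt = −0.04566 √h.
This is separable: 2 d(√h)/dt = −0.04566/A, so √h = √h₀ − (0.04566/(2A)) t.
Tank is empty when √h = 0: t_empty = 2A√h₀/0.04566.
t_empty = 2·4.021·√3.197/0.04566 = 8.04200·1.78802/0.04566 = 314.919 s.

314.9 s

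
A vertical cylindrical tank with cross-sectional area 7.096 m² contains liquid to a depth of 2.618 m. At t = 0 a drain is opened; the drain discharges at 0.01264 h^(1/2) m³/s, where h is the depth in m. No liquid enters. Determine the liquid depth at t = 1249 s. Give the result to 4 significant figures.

Accumulation of liquid (constant cross-section A): A dh/dt = −0.01264 √h.
∫ h^(−1/2) dh = −(0.01264/A) ∫ dt, giving 2√h = 2√h₀ − (0.01264/A) t.
√h = √2.618 − 0.01264·1249/(2·7.096) = 1.61802 − 1.11241 = 0.505611.
h = 0.505611² = 0.255642 m.

0.2556 m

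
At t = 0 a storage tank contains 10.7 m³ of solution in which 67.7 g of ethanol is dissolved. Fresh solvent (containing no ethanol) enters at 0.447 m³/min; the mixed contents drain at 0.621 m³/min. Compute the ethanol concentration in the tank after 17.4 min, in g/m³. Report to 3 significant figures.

Let m(t) be the amount of ethanol. Volume: V(t) = V₀ + (Q_in − Q_out) t = 10.7 − 0.17400 t; V(17.4) = 7.6724 m³.
No ethanol enters, so dm/dt = −Q_out · (m/V).
Separate: dm/m = −Q_out dt/V(t) ⇒ ln(m/m₀) = −(Q_out/(Q_in−Q_out)) ln(V/V₀).
m = m₀ (V₀/V)^(Q_out/(Q_in−Q_out)) = 67.7 × (10.7/7.6724)^(-3.5690) = 20.656 g.
C = m/V = 20.656/7.6724 = 2.6922 g/m³.

2.69 g/m³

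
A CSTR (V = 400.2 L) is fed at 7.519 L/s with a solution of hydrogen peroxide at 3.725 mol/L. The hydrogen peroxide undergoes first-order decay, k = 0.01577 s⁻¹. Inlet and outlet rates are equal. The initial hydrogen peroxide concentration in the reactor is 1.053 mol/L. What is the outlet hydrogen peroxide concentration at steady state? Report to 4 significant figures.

V dC/dt = Q(C_in − C) − k V C.
Steady state (dC/dt = 0): C_ss = Q C_in/(Q + kV) = C_in/(1 + kV/Q).
C_ss = 7.519·3.725/(7.519 + 0.01577·400.2) = 28.0083/13.8302 = 2.02516 mol/L.

2.025 mol/L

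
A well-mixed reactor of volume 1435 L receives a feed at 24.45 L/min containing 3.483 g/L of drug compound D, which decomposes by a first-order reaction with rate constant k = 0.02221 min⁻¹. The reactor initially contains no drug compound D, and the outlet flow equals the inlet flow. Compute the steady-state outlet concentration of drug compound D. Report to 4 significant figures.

Species balance: V dC/dt = Q C_in − Q C − k V C.
Steady state (dC/dt = 0): C_ss = Q C_in/(Q + kV) = C_in/(1 + kV/Q).
C_ss = 24.45·3.483/(24.45 + 0.02221·1435) = 85.1594/56.3213 = 1.51203 g/L.

1.512 g/L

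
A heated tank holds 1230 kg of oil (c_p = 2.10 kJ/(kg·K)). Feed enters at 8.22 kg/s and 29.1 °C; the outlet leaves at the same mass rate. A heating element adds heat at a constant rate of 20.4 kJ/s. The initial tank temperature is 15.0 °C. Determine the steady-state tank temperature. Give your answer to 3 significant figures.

Heat balance on the well-mixed liquid: M c_p dT/dt = ṁ c_p (T_in − T) + 20.4.
At steady state dT/dt = 0 ⇒ T_ss = T_in + Q̇/(ṁ c_p) = 29.1 + 20.4/(8.22·2.10) = 30.282 °C.

30.3 °C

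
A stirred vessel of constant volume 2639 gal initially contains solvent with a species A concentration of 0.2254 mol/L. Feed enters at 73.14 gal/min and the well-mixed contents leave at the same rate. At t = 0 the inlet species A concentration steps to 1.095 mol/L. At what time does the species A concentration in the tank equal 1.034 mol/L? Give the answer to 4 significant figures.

Species balance: V dC/dt = Q(C_in − C) ⇒ τ = V/Q = 36.0815 min.
C(t) = C_in + (C₀ − C_in) e^(−t/τ). Set C = 1.034 and solve for t:
e^(−t/τ) = (C − C_in)/(C₀ − C_in) = (1.034 − 1.095)/(0.2254 − 1.095) = 0.0701472
t = −τ ln(…) = 36.0815 × 2.65716 = 95.8743 min.

95.87 min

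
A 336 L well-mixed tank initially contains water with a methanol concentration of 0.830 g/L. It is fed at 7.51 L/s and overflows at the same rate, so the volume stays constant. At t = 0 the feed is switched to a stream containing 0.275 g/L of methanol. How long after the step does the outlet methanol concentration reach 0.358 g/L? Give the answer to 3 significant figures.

85.0 s

Species balance: V dC/dt = Q(C_in − C) ⇒ τ = V/Q = 44.740 s.
C(t) = C_in + (C₀ − C_in) e^(−t/τ). Set C = 0.358 and solve for t:
e^(−t/τ) = (C − C_in)/(C₀ − C_in) = (0.358 − 0.275)/(0.830 − 0.275) = 0.14955
t = −τ ln(…) = 44.740 × 1.9001 = 85.012 s.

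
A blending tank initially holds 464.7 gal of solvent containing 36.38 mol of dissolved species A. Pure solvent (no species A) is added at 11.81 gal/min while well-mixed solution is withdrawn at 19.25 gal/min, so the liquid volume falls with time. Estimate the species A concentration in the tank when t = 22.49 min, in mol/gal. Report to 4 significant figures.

Let m(t) be the amount of species A. Volume: V(t) = V₀ + (Q_in − Q_out) t = 464.7 − 7.44000 t; V(22.49) = 297.374 gal.
Solute balance: dm/dt = 0 − Q_out C = −Q_out m/V(t).
Separate: dm/m = −Q_out dt/V(t) ⇒ ln(m/m₀) = −(Q_out/(Q_in−Q_out)) ln(V/V₀).
m = m₀ (V₀/V)^(Q_out/(Q_in−Q_out)) = 36.38 × (464.7/297.374)^(-2.58737) = 11.4618 mol.
C = m/V = 11.4618/297.374 = 0.0385433 mol/gal.

0.03854 mol/gal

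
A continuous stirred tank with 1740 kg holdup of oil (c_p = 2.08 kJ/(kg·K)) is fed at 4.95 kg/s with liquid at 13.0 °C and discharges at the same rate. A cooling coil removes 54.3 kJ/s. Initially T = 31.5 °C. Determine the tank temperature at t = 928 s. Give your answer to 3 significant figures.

9.42 °C

M c_p dT/dt = ṁ c_p (T_in − T) − Q̇.
Rearrange: dT/dt = (T_ss − T)/τ with τ = M/ṁ = 351.52 s and T_ss = T_in − Q̇/(ṁ c_p) = 7.7261 °C.
Solution: T(t) = T_ss + (T₀ − T_ss) e^(−t/τ).
T(928) = 7.7261 + (23.774)·e^(−928/351.52) = 7.7261 + (23.774)·0.071361 = 9.4226 °C.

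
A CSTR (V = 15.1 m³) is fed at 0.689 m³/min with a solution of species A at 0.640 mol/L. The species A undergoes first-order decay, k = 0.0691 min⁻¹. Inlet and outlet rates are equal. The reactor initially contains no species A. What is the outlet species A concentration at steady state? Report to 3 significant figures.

0.255 mol/L

Species balance: V dC/dt = Q C_in − Q C − k V C.
Steady state (dC/dt = 0): C_ss = Q C_in/(Q + kV) = C_in/(1 + kV/Q).
C_ss = 0.689·0.640/(0.689 + 0.0691·15.1) = 0.44096/1.7324 = 0.25454 mol/L.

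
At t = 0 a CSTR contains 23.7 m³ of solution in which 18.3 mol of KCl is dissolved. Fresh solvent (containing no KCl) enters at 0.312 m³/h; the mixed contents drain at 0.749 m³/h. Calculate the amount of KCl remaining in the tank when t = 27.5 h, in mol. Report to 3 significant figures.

5.44 mol

Total volume: dV/dt = Q_in − Q_out = -0.43700 m³/h, so V(t) = 23.7 − 0.43700 t and V(27.5) = 11.682 m³.
Species balance (pure solvent in): dm/dt = −Q_out · m/V(t).
dm/m = −Q_out dt/(V₀ − 0.43700 t); integrating gives ln(m/m₀) = −(Q_out/(Q_in−Q_out)) ln(V/V₀).
m = m₀ (V₀/V)^(Q_out/(Q_in−Q_out)) = 18.3 × (23.7/11.682)^(-1.7140) = 5.4438 mol.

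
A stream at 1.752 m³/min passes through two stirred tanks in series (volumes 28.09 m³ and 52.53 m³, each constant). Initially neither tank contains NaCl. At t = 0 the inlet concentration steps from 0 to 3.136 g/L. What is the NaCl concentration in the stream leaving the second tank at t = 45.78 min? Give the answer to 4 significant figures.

Species balance on tank i: dCᵢ/dt = (Cᵢ₋₁ − Cᵢ)/τᵢ with τᵢ = Vᵢ/Q.
τ₁ = 28.09/1.752 = 16.0331 min; τ₂ = 52.53/1.752 = 29.9829 min.
Tank 1: C₁ = C_in(1 − e^(−t/τ₁)). Tank 2 (τ₁ ≠ τ₂): C₂ = C_in[1 − (τ₁ e^(−t/τ₁) − τ₂ e^(−t/τ₂))/(τ₁ − τ₂)].
At t = 45.78: e^(−t/τ₁) = 0.0575361, e^(−t/τ₂) = 0.217214.
C₂ = 3.136·[1 − (16.0331·0.0575361 − 29.9829·0.217214)/(-13.9498)] = 3.136·0.599261 = 1.87928 g/L.

1.879 g/L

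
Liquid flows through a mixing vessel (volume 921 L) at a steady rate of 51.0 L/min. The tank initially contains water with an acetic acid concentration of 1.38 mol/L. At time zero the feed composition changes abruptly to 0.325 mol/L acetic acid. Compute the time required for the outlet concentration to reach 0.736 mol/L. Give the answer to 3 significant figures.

17.0 min

Unsteady species balance (constant V, well mixed): V dC/dt = Q(C_in − C), so τ = V/Q = 18.059 min.
C(t) = C_in + (C₀ − C_in) e^(−t/τ). Set C = 0.736 and solve for t:
e^(−t/τ) = (C − C_in)/(C₀ − C_in) = (0.736 − 0.325)/(1.38 − 0.325) = 0.38957
t = −τ ln(…) = 18.059 × 0.94270 = 17.024 min.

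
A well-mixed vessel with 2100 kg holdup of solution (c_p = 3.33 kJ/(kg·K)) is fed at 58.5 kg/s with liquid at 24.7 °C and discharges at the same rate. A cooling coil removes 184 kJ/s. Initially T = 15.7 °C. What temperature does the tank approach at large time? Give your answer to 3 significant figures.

23.8 °C

Energy balance: M c_p dT/dt = ṁ c_p (T_in − T) − 184.
At steady state dT/dt = 0 ⇒ T_ss = T_in − Q̇/(ṁ c_p) = 24.7 − 184/(58.5·3.33) = 23.755 °C.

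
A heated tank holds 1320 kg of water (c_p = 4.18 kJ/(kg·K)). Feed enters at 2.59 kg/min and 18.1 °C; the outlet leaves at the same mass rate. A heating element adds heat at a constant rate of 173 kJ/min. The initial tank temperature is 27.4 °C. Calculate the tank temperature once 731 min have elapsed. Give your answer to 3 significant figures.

32.5 °C

M c_p dT/dt = ṁ c_p (T_in − T) + Q̇.
Rearrange: dT/dt = (T_ss − T)/τ with τ = M/ṁ = 509.65 min and T_ss = T_in + Q̇/(ṁ c_p) = 34.080 °C.
This is linear first-order; T(t) = T_ss + (T₀ − T_ss) e^(−t/τ).
T(731) = 34.080 + (-6.6798)·e^(−731/509.65) = 34.080 + (-6.6798)·0.23828 = 32.488 °C.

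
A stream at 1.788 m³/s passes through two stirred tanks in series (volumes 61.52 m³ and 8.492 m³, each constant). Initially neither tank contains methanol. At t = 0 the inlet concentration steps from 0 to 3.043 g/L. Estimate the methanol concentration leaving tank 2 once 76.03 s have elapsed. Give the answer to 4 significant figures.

Each tank obeys Vᵢ dCᵢ/dt = Q(Cᵢ₋₁ − Cᵢ), so τᵢ = Vᵢ/Q.
τ₁ = 61.52/1.788 = 34.4072 s; τ₂ = 8.492/1.788 = 4.74944 s.
Solving the cascade with C₁(0)=C₂(0)=0 gives C₂(t) = C_in[1 − (τ₁ e^(−t/τ₁) − τ₂ e^(−t/τ₂))/(τ₁ − τ₂)].
At t = 76.03: e^(−t/τ₁) = 0.109732, e^(−t/τ₂) = 1.11616e-07.
C₂ = 3.043·[1 − (34.4072·0.109732 − 4.74944·1.11616e-07)/(29.6577)] = 3.043·0.872695 = 2.65561 g/L.

2.656 g/L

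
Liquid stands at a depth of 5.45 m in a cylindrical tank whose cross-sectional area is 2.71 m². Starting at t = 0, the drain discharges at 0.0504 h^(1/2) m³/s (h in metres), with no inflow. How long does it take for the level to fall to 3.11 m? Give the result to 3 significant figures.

Unsteady balance on liquid volume: A dh/dt = −0.0504 √h.
This is separable: 2 d(√h)/dt = −0.0504/A, so √h = √h₀ − (0.0504/(2A)) t.
t = 2A(√h₀ − √h)/0.0504 = 2·2.71·(√5.45 − √3.11)/0.0504
  = 5.4200 × (2.3345 − 1.7635) / 0.0504 = 61.406 s.

61.4 s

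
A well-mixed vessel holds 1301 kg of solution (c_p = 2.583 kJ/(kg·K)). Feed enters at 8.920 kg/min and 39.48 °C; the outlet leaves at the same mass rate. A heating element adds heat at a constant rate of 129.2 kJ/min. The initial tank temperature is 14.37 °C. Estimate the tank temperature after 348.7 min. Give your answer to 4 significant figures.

42.28 °C

First-law balance (no shaft work): M c_p dT/dt = ṁ c_p (T_in − T) + 129.2.
Rearrange: dT/dt = (T_ss − T)/τ with τ = M/ṁ = 145.852 min and T_ss = T_in + Q̇/(ṁ c_p) = 45.0876 °C.
This is linear first-order; T(t) = T_ss + (T₀ − T_ss) e^(−t/τ).
T(348.7) = 45.0876 + (-30.7176)·e^(−348.7/145.852) = 45.0876 + (-30.7176)·0.0915583 = 42.2751 °C.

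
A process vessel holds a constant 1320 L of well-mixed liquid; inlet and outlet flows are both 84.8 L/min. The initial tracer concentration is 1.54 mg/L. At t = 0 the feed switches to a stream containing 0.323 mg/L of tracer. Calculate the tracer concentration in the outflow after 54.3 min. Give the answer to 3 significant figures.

Unsteady species balance (constant V, well mixed): V dC/dt = Q(C_in − C).
Time constant τ = V/Q = 1320/84.8 = 15.566 min.
Solution: C(t) = C_in + (C₀ − C_in) e^(−t/τ).
C(54.3) = 0.323 + (1.54 − 0.323)·e^(−54.3/15.566) = 0.323 + (1.2170)·0.030551 = 0.36018 mg/L.

0.360 mg/L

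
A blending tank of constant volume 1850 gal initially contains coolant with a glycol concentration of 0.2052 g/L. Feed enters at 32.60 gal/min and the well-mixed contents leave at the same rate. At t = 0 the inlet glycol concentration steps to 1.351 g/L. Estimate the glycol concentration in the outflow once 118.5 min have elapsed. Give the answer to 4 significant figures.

1.209 g/L

Transient balance on the dissolved component: V dC/dt = Q(C_in − C).
Rewrite as dC/dt + C/τ = C_in/τ, τ = V/Q = 56.7485 min.
C approaches C_in exponentially: C(t) = C_in + (C₀ − C_in) e^(−t/τ).
C(118.5) = 1.351 + (0.2052 − 1.351)·e^(−118.5/56.7485) = 1.351 + (-1.14580)·0.123915 = 1.20902 g/L.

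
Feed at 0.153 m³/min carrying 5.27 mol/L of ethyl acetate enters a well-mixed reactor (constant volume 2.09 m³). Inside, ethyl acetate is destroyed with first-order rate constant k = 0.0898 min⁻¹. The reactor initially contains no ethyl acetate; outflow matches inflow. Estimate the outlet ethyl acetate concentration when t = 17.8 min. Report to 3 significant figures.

2.24 mol/L

Species balance: V dC/dt = Q C_in − Q C − k V C.
dC/dt = (Q/V) C_in − (Q/V + k) C; effective rate a = Q/V + k = 0.073206 + 0.0898 = 0.16301 min⁻¹.
C_ss = Q C_in/(Q + kV) = 2.3668 mol/L; C(t) = C_ss + (C₀ − C_ss) e^(−a t).
C(17.8) = 2.3668 + (-2.3668)·e^(−0.16301·17.8) = 2.3668 + (-2.3668)·0.054941 = 2.2367 mol/L.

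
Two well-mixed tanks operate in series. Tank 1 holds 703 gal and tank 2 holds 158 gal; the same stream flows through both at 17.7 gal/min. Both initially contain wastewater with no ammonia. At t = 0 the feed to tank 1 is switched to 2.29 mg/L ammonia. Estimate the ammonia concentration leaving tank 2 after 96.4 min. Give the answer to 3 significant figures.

2.03 mg/L

Each tank obeys Vᵢ dCᵢ/dt = Q(Cᵢ₋₁ − Cᵢ), so τᵢ = Vᵢ/Q.
τ₁ = 703/17.7 = 39.718 min; τ₂ = 158/17.7 = 8.9266 min.
Tank 1: C₁ = C_in(1 − e^(−t/τ₁)). Tank 2 (τ₁ ≠ τ₂): C₂ = C_in[1 − (τ₁ e^(−t/τ₁) − τ₂ e^(−t/τ₂))/(τ₁ − τ₂)].
At t = 96.4: e^(−t/τ₁) = 0.088289, e^(−t/τ₂) = 2.0415e-05.
C₂ = 2.29·[1 − (39.718·0.088289 − 8.9266·2.0415e-05)/(30.791)] = 2.29·0.88612 = 2.0292 mg/L.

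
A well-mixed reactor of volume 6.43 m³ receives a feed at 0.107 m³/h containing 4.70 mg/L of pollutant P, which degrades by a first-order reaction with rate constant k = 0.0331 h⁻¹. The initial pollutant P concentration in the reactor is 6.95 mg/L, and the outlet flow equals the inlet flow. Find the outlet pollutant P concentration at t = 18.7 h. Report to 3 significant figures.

3.69 mg/L

V dC/dt = Q(C_in − C) − k V C.
This is linear with rate a = Q/V + k = 0.049741 h⁻¹.
C_ss = Q C_in/(Q + kV) = 1.5724 mg/L; C(t) = C_ss + (C₀ − C_ss) e^(−a t).
C(18.7) = 1.5724 + (5.3776)·e^(−0.049741·18.7) = 1.5724 + (5.3776)·0.39449 = 3.6938 mg/L.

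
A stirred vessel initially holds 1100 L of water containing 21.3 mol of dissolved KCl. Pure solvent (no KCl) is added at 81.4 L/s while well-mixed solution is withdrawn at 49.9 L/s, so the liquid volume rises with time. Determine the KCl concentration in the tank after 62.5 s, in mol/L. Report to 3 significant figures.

Let m(t) be the amount of KCl. Volume: V(t) = V₀ + (Q_in − Q_out) t = 1100 + 31.500 t; V(62.5) = 3068.8 L.
No KCl enters, so dm/dt = −Q_out · (m/V).
Separate: dm/m = −Q_out dt/V(t) ⇒ ln(m/m₀) = −(Q_out/(Q_in−Q_out)) ln(V/V₀).
m = m₀ (V₀/V)^(Q_out/(Q_in−Q_out)) = 21.3 × (1100/3068.8)^(1.5841) = 4.1932 mol.
C = m/V = 4.1932/3068.8 = 0.0013664 mol/L.

0.00137 mol/L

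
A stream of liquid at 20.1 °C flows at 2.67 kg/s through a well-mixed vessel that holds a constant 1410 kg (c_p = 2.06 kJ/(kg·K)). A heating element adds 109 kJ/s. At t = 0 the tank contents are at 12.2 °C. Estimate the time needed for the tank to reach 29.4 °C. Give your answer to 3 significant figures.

M c_p dT/dt = ṁ c_p (T_in − T) + Q̇.
τ = M/ṁ = 528.09 s; T_ss = T_in + Q̇/(ṁ c_p) = 39.917 °C.
T(t) = T_ss + (T₀ − T_ss) e^(−t/τ). Set T = 29.4:
e^(−t/τ) = (29.4 − 39.917)/(12.2 − 39.917) = 0.37945
t = −528.09 · ln(0.37945) = 511.73 s.

512 s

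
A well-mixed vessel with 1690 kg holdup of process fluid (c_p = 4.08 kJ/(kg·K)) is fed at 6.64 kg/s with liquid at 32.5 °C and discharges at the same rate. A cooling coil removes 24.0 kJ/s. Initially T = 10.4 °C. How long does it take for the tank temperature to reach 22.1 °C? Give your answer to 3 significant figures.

204 s

Energy balance: M c_p dT/dt = ṁ c_p (T_in − T) − 24.0.
τ = M/ṁ = 254.52 s; T_ss = T_in − Q̇/(ṁ c_p) = 31.614 °C.
T(t) = T_ss + (T₀ − T_ss) e^(−t/τ). Set T = 22.1:
e^(−t/τ) = (22.1 − 31.614)/(10.4 − 31.614) = 0.44848
t = −254.52 · ln(0.44848) = 204.10 s.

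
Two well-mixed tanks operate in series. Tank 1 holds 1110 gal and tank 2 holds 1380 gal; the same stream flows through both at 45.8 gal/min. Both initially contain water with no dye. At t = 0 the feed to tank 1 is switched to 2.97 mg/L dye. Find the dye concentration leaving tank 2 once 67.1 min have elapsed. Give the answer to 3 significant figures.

Species balance on tank i: dCᵢ/dt = (Cᵢ₋₁ − Cᵢ)/τᵢ with τᵢ = Vᵢ/Q.
τ₁ = 1110/45.8 = 24.236 min; τ₂ = 1380/45.8 = 30.131 min.
Solving the cascade with C₁(0)=C₂(0)=0 gives C₂(t) = C_in[1 − (τ₁ e^(−t/τ₁) − τ₂ e^(−t/τ₂))/(τ₁ − τ₂)].
At t = 67.1: e^(−t/τ₁) = 0.062748, e^(−t/τ₂) = 0.10786.
C₂ = 2.97·[1 − (24.236·0.062748 − 30.131·0.10786)/(-5.8952)] = 2.97·0.70669 = 2.0989 mg/L.

2.10 mg/L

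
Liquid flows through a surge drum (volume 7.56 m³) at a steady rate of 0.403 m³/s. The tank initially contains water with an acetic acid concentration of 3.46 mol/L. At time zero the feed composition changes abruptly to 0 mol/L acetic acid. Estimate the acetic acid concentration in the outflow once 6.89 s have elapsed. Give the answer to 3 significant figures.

Unsteady species balance (constant V, well mixed): V dC/dt = Q(C_in − C).
So dC/dt = (C_in − C)/τ with τ = V/Q = 7.56/0.403 = 18.759 s.
This is linear first-order; C(t) = C_in + (C₀ − C_in) e^(−t/τ).
C(6.89) = 0 + (3.46 − 0)·e^(−6.89/18.759) = 0 + (3.4600)·0.69261 = 2.3964 mol/L.

2.40 mol/L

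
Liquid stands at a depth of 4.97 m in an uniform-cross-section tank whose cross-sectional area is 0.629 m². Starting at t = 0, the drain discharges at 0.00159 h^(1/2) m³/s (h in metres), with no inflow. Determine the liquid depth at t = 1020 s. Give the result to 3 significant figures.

0.884 m

Mass balance (ρ constant): A dh/dt = −0.00159 √h.
∫ h^(−1/2) dh = −(0.00159/A) ∫ dt, giving 2√h = 2√h₀ − (0.00159/A) t.
√h = √4.97 − 0.00159·1020/(2·0.629) = 2.2293 − 1.2892 = 0.94016.
h = 0.94016² = 0.88390 m.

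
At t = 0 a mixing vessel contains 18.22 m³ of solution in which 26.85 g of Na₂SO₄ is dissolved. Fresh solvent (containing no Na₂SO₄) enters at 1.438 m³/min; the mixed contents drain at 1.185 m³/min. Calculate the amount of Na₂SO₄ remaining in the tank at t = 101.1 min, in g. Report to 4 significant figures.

0.4414 g

Let m(t) be the amount of Na₂SO₄. Volume: V(t) = V₀ + (Q_in − Q_out) t = 18.22 + 0.253000 t; V(101.1) = 43.7983 m³.
Species balance (pure solvent in): dm/dt = −Q_out · m/V(t).
dm/m = −Q_out dt/(V₀ + 0.253000 t); integrating gives ln(m/m₀) = −(Q_out/(Q_in−Q_out)) ln(V/V₀).
m = m₀ (V₀/V)^(Q_out/(Q_in−Q_out)) = 26.85 × (18.22/43.7983)^(4.68379) = 0.441413 g.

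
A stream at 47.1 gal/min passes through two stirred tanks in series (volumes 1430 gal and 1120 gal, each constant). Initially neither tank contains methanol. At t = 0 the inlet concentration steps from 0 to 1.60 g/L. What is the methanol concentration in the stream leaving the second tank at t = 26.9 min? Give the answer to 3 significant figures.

Time constants: τᵢ = Vᵢ/Q for each well-mixed tank.
τ₁ = 1430/47.1 = 30.361 min; τ₂ = 1120/47.1 = 23.779 min.
Tank 1: C₁ = C_in(1 − e^(−t/τ₁)). Tank 2 (τ₁ ≠ τ₂): C₂ = C_in[1 − (τ₁ e^(−t/τ₁) − τ₂ e^(−t/τ₂))/(τ₁ − τ₂)].
At t = 26.9: e^(−t/τ₁) = 0.41230, e^(−t/τ₂) = 0.32263.
C₂ = 1.60·[1 − (30.361·0.41230 − 23.779·0.32263)/(6.5817)] = 1.60·0.26375 = 0.42199 g/L.

0.422 g/L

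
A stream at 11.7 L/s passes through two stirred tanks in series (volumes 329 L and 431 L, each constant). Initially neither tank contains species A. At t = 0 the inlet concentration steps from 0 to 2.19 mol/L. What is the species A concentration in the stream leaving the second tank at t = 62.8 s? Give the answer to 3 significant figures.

Each tank obeys Vᵢ dCᵢ/dt = Q(Cᵢ₋₁ − Cᵢ), so τᵢ = Vᵢ/Q.
τ₁ = 329/11.7 = 28.120 s; τ₂ = 431/11.7 = 36.838 s.
Solving the cascade with C₁(0)=C₂(0)=0 gives C₂(t) = C_in[1 − (τ₁ e^(−t/τ₁) − τ₂ e^(−t/τ₂))/(τ₁ − τ₂)].
At t = 62.8: e^(−t/τ₁) = 0.10717, e^(−t/τ₂) = 0.18181.
C₂ = 2.19·[1 − (28.120·0.10717 − 36.838·0.18181)/(-8.7179)] = 2.19·0.57744 = 1.2646 mol/L.

1.26 mol/L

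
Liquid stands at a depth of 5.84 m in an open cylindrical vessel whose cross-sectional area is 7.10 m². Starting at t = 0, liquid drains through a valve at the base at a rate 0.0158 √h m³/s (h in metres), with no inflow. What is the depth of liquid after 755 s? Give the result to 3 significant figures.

Accumulation of liquid (constant cross-section A): A dh/dt = −0.0158 √h.
This is separable: 2 d(√h)/dt = −0.0158/A, so √h = √h₀ − (0.0158/(2A)) t.
√h = √5.84 − 0.0158·755/(2·7.10) = 2.4166 − 0.84007 = 1.5765.
h = 1.5765² = 2.4855 m.

2.49 m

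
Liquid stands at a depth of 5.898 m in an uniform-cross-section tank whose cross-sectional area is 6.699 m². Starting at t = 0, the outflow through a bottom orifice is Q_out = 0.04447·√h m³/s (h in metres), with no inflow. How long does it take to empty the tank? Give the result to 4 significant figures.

With no inflow, A dh/dt = −0.04447 √h.
This is separable: 2 d(√h)/dt = −0.04447/A, so √h = √h₀ − (0.04447/(2A)) t.
Set h = 0: 2√h₀ = (0.04447/A) t_empty ⇒ t_empty = 2A√h₀/0.04447.
t_empty = 2·6.699·√5.898/0.04447 = 13.3980·2.42858/0.04447 = 731.687 s.

731.7 s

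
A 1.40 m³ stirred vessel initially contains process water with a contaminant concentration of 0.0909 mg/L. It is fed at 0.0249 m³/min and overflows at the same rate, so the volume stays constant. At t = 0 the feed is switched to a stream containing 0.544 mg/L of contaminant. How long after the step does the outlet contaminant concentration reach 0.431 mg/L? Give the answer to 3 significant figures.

78.1 min

Accumulation = in − out for the solute gives V dC/dt = Q(C_in − C), so τ = V/Q = 56.225 min.
C(t) = C_in + (C₀ − C_in) e^(−t/τ). Set C = 0.431 and solve for t:
e^(−t/τ) = (C − C_in)/(C₀ − C_in) = (0.431 − 0.544)/(0.0909 − 0.544) = 0.24939
t = −τ ln(…) = 56.225 × 1.3887 = 78.081 min.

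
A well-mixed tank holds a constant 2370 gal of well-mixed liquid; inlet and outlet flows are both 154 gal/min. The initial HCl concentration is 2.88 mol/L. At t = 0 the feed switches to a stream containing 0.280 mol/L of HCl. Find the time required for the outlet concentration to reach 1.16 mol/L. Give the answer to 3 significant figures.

Mass balance on the solute (V constant): V dC/dt = Q(C_in − C), so τ = V/Q = 15.390 min.
C(t) = C_in + (C₀ − C_in) e^(−t/τ). Set C = 1.16 and solve for t:
e^(−t/τ) = (C − C_in)/(C₀ − C_in) = (1.16 − 0.280)/(2.88 − 0.280) = 0.33846
t = −τ ln(…) = 15.390 × 1.0833 = 16.672 min.

16.7 min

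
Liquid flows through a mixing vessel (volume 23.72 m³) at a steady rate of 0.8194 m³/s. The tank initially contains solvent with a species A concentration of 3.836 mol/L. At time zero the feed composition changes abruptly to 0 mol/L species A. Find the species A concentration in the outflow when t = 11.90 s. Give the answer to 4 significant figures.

2.543 mol/L

Species balance on the tank: V dC/dt = Q(C_in − C).
So dC/dt = (C_in − C)/τ with τ = V/Q = 23.72/0.8194 = 28.9480 s.
C approaches C_in exponentially: C(t) = C_in + (C₀ − C_in) e^(−t/τ).
C(11.90) = 0 + (3.836 − 0)·e^(−11.90/28.9480) = 0 + (3.83600)·0.662933 = 2.54301 mol/L.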